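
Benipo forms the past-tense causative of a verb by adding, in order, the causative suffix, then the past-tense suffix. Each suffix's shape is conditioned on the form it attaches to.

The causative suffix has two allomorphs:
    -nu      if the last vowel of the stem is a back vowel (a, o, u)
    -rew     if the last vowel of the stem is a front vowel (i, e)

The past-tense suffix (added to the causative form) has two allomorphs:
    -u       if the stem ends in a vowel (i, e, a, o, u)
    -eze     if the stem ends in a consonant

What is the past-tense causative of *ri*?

rireweze

*ri*: last vowel = /i/, a front vowel → -rew → *rirew*.
The final sound of the causative form *rirew* is /w/, which is a consonant, so the past-tense suffix is -eze, giving *rireweze*.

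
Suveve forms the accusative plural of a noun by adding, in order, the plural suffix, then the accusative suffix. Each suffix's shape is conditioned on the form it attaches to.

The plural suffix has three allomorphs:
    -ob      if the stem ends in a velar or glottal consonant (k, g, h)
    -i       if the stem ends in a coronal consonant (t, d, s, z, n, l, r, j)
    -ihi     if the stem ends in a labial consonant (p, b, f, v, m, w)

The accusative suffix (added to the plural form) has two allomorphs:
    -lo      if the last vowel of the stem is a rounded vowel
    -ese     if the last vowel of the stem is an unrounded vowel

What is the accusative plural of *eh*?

*eh*: final consonant = /h/, velar/glottal → -ob → *ehob*.
The last vowel of the plural form *ehob* is /o/, which is a rounded vowel, so the accusative suffix is -lo, giving *ehoblo*.

ehoblo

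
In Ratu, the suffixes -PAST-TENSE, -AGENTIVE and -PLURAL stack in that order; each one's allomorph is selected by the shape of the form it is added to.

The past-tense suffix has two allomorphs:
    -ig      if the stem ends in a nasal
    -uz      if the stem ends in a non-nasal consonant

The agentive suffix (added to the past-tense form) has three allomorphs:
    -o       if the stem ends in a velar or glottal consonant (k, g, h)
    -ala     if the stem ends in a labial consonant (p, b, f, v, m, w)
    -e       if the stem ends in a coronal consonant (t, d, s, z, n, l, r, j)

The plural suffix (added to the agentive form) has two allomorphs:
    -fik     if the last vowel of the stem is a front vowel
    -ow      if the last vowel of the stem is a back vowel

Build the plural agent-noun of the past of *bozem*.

Since the final consonant of *bozem* is /m/ (a nasal), it takes -ig, giving *bozemig*.
The past-tense form *bozemig* — final consonant /g/ (velar/glottal) → -o → *bozemigo*.
Since the last vowel of the agentive form *bozemigo* is /o/ (a back vowel), it takes -ow, giving *bozemigoow*.

bozemigoow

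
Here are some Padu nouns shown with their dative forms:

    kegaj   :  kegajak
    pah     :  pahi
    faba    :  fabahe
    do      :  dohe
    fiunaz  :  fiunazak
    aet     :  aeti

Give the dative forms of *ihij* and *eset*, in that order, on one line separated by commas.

The alternation tracks the final sound of the stem — -i when the stem ends in a voiceless consonant (*pah*, *aet*); -ak when the stem ends in a voiced consonant (*kegaj*, *fiunaz*); -he when the stem ends in a vowel (*faba*, *do*).
*ihij* — final sound /j/ (a voiced consonant) → -ak → *ihijak*.
The final sound of *eset* is /t/, which is a voiceless consonant, so the suffix is -i, giving *eseti*.

ihijak, eseti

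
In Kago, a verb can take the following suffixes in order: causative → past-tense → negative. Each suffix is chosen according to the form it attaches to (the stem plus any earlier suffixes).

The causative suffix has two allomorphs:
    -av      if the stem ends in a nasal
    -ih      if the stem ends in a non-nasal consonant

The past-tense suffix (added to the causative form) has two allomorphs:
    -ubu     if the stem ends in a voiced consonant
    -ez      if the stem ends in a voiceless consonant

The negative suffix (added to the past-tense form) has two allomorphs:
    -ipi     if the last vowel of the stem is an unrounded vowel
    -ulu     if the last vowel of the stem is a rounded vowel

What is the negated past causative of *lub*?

The final consonant of *lub* is /b/, which is non-nasal, so the causative suffix is -ih, giving *lubih*.
The causative form *lubih* — final consonant /h/ (voiceless) → -ez → *lubihez*.
The last vowel of the past-tense form *lubihez* is /e/, which is an unrounded vowel, so the negative suffix is -ipi, giving *lubihezipi*.

lubihezipi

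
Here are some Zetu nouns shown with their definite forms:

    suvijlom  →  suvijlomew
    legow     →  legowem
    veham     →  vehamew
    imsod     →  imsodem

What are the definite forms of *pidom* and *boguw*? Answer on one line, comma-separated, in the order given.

pidomew, boguwem

The suffix is conditioned by the final consonant: -ew when the stem ends in a nasal (*suvijlom*, *veham*); -em when the stem ends in a non-nasal consonant (*legow*, *imsod*).
Since the final consonant of *pidom* is /m/ (a nasal), it takes -ew, giving *pidomew*.
Since the final consonant of *boguw* is /w/ (non-nasal), it takes -em, giving *boguwem*.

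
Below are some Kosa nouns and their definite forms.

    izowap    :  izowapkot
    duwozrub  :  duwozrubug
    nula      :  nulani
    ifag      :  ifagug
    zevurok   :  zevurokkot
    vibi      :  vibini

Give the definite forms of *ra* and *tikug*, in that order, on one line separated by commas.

The pattern is voicing of the final sound: -kot when the stem ends in a voiceless consonant (*izowap*, *zevurok*); -ug when the stem ends in a voiced consonant (*duwozrub*, *ifag*); -ni when the stem ends in a vowel (*nula*, *vibi*).
*ra*: final sound = /a/, a vowel → -ni → *rani*.
Since the final sound of *tikug* is /g/ (a voiced consonant), it takes -ug, giving *tikugug*.

rani, tikugug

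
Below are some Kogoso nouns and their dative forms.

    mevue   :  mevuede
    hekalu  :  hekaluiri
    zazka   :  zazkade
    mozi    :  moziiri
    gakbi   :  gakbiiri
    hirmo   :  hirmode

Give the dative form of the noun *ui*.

uiiri

The alternation tracks the last vowel of the stem — -iri when the last vowel of the stem is a high vowel (*hekalu*, *mozi*, *gakbi*); -de when the last vowel of the stem is a non-high vowel (*mevue*, *zazka*, *hirmo*).
The last vowel of *ui* is /i/, which is a high vowel, so the suffix is -iri, giving *uiiri*.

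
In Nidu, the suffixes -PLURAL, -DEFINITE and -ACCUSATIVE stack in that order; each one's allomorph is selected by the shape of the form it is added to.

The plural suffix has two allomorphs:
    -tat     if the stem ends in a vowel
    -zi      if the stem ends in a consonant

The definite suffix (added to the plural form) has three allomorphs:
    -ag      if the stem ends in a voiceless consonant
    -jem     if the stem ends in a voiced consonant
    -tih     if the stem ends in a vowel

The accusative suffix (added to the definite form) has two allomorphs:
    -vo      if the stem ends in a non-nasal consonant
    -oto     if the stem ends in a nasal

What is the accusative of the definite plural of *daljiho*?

daljihotatagvo

*daljiho*: final sound = /o/, a vowel → -tat → *daljihotat*.
The plural form *daljihotat* — final sound /t/ (a voiceless consonant) → -ag → *daljihotatag*.
The definite form *daljihotatag*: final consonant = /g/, non-nasal → -vo → *daljihotatagvo*.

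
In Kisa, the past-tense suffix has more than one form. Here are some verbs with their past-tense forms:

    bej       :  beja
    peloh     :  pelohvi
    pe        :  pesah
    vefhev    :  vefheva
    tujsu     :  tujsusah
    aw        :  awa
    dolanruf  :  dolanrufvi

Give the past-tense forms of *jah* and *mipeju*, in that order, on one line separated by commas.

Looking at the final sound of each stem: -vi when the stem ends in a voiceless consonant (*peloh*, *dolanruf*); -a when the stem ends in a voiced consonant (*bej*, *vefhev*, *aw*); -sah when the stem ends in a vowel (*pe*, *tujsu*).
*jah*: final sound = /h/, a voiceless consonant → -vi → *jahvi*.
The final sound of *mipeju* is /u/, which is a vowel, so the suffix is -sah, giving *mipejusah*.

jahvi, mipejusah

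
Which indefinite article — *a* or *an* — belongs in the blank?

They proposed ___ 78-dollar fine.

a

The indefinite article is chosen by the initial *sound* of the following word, not its spelling.
The number *78* is spoken "seventy-…", beginning with /ˈsɛvənti/ — a consonant sound.
So the article is *a*: They proposed a 78-dollar fine.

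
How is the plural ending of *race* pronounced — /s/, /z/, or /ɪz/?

/ɪz/

The stem *race* ends in a sibilant (/s, z, ʃ, ʒ, tʃ, dʒ/).
The plural suffix surfaces as /ɪz/ after sibilants, /s/ after other voiceless consonants, and /z/ after other voiced sounds.
So the plural -s on *race* is pronounced /ɪz/.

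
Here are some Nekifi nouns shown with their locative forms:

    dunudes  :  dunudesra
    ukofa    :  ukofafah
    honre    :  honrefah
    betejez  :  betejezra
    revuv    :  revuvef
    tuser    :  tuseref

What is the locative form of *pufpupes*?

pufpupesra

Looking at the final sound of each stem: -ra when the stem ends in a sibilant (*dunudes*, *betejez*); -ef when the stem ends in a non-sibilant consonant (*revuv*, *tuser*); -fah when the stem ends in a vowel (*ukofa*, *honre*).
The final sound of *pufpupes* is /s/, which is a sibilant, so the suffix is -ra, giving *pufpupesra*.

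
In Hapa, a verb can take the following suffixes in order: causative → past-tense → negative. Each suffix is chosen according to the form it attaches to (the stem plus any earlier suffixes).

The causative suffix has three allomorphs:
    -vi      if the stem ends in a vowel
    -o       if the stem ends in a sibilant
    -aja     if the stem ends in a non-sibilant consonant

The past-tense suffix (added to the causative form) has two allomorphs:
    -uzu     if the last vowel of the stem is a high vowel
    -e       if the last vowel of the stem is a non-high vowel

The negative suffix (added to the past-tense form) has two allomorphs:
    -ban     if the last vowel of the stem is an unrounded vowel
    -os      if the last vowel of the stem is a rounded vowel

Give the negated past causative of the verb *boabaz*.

The final sound of *boabaz* is /z/, which is a sibilant, so the causative suffix is -o, giving *boabazo*.
Since the last vowel of the causative form *boabazo* is /o/ (a non-high vowel), it takes -e, giving *boabazoe*.
The past-tense form *boabazoe* — last vowel /e/ (an unrounded vowel) → -ban → *boabazoeban*.

boabazoeban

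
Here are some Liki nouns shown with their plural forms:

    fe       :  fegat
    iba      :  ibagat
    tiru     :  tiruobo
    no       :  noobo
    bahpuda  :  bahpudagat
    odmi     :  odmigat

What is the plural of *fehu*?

fehuobo

The suffix is conditioned by the last vowel: -obo when the last vowel of the stem is a rounded vowel (*tiru*, *no*); -gat when the last vowel of the stem is an unrounded vowel (*fe*, *iba*, *bahpuda*, *odmi*).
*fehu*: last vowel = /u/, a rounded vowel → -obo → *fehuobo*.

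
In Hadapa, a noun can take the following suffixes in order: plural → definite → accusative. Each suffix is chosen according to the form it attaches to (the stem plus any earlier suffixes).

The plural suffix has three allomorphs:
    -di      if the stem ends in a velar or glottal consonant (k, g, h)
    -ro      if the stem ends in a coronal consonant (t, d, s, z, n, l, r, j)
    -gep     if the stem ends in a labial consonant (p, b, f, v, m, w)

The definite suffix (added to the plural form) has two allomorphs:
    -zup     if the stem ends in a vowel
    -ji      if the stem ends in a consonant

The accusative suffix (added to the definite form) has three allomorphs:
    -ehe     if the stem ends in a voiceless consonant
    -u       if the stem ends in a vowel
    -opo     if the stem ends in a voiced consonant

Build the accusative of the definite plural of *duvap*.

duvapgepjiu

Since the final consonant of *duvap* is /p/ (labial), it takes -gep, giving *duvapgep*.
The plural form *duvapgep*: final sound = /p/, a consonant → -ji → *duvapgepji*.
The final sound of the definite form *duvapgepji* is /i/, which is a vowel, so the accusative suffix is -u, giving *duvapgepjiu*.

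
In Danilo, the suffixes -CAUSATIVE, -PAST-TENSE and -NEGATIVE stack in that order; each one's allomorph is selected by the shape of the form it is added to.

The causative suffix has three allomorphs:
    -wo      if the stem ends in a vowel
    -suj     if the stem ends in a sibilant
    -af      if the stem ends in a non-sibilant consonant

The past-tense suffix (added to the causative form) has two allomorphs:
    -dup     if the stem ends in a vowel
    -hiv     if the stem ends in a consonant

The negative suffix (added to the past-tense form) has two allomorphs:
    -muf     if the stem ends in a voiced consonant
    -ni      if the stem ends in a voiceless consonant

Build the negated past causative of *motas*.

*motas* — final sound /s/ (a sibilant) → -suj → *motassuj*.
The causative form *motassuj*: final sound = /j/, a consonant → -hiv → *motassujhiv*.
The final consonant of the past-tense form *motassujhiv* is /v/, which is voiced, so the negative suffix is -muf, giving *motassujhivmuf*.

motassujhivmuf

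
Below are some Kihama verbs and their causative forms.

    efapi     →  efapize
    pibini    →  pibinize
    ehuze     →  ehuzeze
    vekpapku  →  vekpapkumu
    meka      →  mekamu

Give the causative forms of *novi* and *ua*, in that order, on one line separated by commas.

novize, uamu

The suffix is conditioned by the last vowel: -ze when the last vowel of the stem is a front vowel (*efapi*, *pibini*, *ehuze*); -mu when the last vowel of the stem is a back vowel (*vekpapku*, *meka*).
*novi* — last vowel /i/ (a front vowel) → -ze → *novize*.
Since the last vowel of *ua* is /a/ (a back vowel), it takes -mu, giving *uamu*.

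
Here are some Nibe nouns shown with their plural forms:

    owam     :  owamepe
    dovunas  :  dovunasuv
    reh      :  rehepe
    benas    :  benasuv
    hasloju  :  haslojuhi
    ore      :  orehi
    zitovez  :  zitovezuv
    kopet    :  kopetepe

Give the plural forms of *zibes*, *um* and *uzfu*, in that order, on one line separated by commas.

zibesuv, umepe, uzfuhi

The alternation tracks the final sound of the stem — -uv when the stem ends in a sibilant (*dovunas*, *benas*, *zitovez*); -epe when the stem ends in a non-sibilant consonant (*owam*, *reh*, *kopet*); -hi when the stem ends in a vowel (*hasloju*, *ore*).
The final sound of *zibes* is /s/, which is a sibilant, so the suffix is -uv, giving *zibesuv*.
*um*: final sound = /m/, a non-sibilant consonant → -epe → *umepe*.
The final sound of *uzfu* is /u/, which is a vowel, so the suffix is -hi, giving *uzfuhi*.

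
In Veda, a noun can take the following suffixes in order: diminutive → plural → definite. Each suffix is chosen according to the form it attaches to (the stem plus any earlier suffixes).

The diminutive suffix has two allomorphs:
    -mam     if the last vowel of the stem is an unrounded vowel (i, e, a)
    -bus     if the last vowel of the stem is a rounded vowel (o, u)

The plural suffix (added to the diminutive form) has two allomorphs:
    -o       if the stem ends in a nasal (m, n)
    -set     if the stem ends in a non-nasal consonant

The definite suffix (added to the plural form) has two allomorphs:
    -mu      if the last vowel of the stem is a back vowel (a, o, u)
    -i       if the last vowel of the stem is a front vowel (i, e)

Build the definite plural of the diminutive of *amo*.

Since the last vowel of *amo* is /o/ (a rounded vowel), it takes -bus, giving *amobus*.
The diminutive form *amobus* — final consonant /s/ (non-nasal) → -set → *amobusset*.
Since the last vowel of the plural form *amobusset* is /e/ (a front vowel), it takes -i, giving *amobusseti*.

amobusseti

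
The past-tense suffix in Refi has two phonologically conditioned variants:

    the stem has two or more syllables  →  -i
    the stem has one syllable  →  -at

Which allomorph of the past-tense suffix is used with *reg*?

-at

With one syllable, *reg* takes -at.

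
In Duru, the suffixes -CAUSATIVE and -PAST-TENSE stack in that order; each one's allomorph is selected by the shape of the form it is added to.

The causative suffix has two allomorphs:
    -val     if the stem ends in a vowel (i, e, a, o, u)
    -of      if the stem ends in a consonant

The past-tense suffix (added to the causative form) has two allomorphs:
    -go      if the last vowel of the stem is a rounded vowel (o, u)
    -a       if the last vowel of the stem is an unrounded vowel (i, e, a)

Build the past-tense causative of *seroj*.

serojofgo

The final sound of *seroj* is /j/, which is a consonant, so the causative suffix is -of, giving *serojof*.
The causative form *serojof*: last vowel = /o/, a rounded vowel → -go → *serojofgo*.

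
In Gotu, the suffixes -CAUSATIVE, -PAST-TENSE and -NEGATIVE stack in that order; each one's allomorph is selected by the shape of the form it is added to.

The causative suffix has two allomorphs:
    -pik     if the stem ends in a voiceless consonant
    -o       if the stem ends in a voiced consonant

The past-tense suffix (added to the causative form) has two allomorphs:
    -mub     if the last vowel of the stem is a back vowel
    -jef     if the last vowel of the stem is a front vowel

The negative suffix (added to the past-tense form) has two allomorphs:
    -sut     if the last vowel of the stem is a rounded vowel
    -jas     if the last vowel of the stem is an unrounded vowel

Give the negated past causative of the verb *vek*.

vekpikjefjas

*vek* — final consonant /k/ (voiceless) → -pik → *vekpik*.
The causative form *vekpik* — last vowel /i/ (a front vowel) → -jef → *vekpikjef*.
The past-tense form *vekpikjef* — last vowel /e/ (an unrounded vowel) → -jas → *vekpikjefjas*.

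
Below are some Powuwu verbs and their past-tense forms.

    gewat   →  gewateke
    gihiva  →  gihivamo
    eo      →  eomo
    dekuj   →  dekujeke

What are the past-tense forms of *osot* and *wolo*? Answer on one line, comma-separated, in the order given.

osoteke, wolomo

The suffix is conditioned by the final sound: -eke when the stem ends in a consonant (*gewat*, *dekuj*); -mo when the stem ends in a vowel (*gihiva*, *eo*).
*osot*: final sound = /t/, a consonant → -eke → *osoteke*.
Since the final sound of *wolo* is /o/ (a vowel), it takes -mo, giving *wolomo*.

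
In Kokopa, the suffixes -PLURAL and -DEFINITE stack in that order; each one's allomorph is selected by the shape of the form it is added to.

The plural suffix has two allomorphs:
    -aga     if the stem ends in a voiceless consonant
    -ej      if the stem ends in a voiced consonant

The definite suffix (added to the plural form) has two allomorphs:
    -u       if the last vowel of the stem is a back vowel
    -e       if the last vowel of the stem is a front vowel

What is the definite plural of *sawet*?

*sawet* — final consonant /t/ (voiceless) → -aga → *sawetaga*.
The plural form *sawetaga*: last vowel = /a/, a back vowel → -u → *sawetagau*.

sawetagau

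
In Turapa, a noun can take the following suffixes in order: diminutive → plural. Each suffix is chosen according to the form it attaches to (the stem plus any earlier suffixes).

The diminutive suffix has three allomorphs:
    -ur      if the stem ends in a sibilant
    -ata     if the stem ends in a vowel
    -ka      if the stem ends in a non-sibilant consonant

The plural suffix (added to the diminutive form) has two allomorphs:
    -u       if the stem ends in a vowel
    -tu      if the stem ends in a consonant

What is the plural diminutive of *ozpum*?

ozpumkau

*ozpum*: final sound = /m/, a non-sibilant consonant → -ka → *ozpumka*.
The diminutive form *ozpumka*: final sound = /a/, a vowel → -u → *ozpumkau*.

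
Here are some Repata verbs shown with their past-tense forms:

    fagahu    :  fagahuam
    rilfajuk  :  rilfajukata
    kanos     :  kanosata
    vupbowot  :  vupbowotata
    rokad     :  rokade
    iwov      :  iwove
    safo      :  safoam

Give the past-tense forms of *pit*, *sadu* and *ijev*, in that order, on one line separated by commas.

pitata, saduam, ijeve

The alternation tracks the final sound of the stem — -ata when the stem ends in a voiceless consonant (*rilfajuk*, *kanos*, *vupbowot*); -e when the stem ends in a voiced consonant (*rokad*, *iwov*); -am when the stem ends in a vowel (*fagahu*, *safo*).
*pit* — final sound /t/ (a voiceless consonant) → -ata → *pitata*.
Since the final sound of *sadu* is /u/ (a vowel), it takes -am, giving *saduam*.
Since the final sound of *ijev* is /v/ (a voiced consonant), it takes -e, giving *ijeve*.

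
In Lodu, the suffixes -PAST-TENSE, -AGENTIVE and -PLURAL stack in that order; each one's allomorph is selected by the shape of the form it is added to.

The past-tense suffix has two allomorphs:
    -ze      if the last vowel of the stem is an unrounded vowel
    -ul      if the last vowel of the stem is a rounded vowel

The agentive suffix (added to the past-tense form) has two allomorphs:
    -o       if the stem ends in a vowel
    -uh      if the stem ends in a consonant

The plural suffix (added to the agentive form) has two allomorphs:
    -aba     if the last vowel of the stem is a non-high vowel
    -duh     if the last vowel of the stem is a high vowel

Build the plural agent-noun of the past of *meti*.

metizeoaba

*meti*: last vowel = /i/, an unrounded vowel → -ze → *metize*.
The past-tense form *metize*: final sound = /e/, a vowel → -o → *metizeo*.
The last vowel of the agentive form *metizeo* is /o/, which is a non-high vowel, so the plural suffix is -aba, giving *metizeoaba*.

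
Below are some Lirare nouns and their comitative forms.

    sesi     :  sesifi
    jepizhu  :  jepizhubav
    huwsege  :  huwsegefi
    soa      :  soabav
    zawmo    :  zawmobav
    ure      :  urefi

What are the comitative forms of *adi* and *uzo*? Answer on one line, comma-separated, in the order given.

The pattern is front/back vowel harmony: -fi when the last vowel of the stem is a front vowel (*sesi*, *huwsege*, *ure*); -bav when the last vowel of the stem is a back vowel (*jepizhu*, *soa*, *zawmo*).
The last vowel of *adi* is /i/, which is a front vowel, so the suffix is -fi, giving *adifi*.
*uzo* — last vowel /o/ (a back vowel) → -bav → *uzobav*.

adifi, uzobav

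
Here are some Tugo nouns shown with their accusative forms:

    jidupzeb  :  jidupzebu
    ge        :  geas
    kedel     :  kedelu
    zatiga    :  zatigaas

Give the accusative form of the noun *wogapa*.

wogapaas

The alternation tracks the final sound of the stem — -u when the stem ends in a consonant (*jidupzeb*, *kedel*); -as when the stem ends in a vowel (*ge*, *zatiga*).
The final sound of *wogapa* is /a/, which is a vowel, so the suffix is -as, giving *wogapaas*.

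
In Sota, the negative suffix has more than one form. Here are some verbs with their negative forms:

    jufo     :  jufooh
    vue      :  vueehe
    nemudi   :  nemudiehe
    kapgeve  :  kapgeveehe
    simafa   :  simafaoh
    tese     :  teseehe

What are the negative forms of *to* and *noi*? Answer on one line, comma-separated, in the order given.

The alternation tracks the last vowel of the stem — -ehe when the last vowel of the stem is a front vowel (*vue*, *nemudi*, *kapgeve*, *tese*); -oh when the last vowel of the stem is a back vowel (*jufo*, *simafa*).
Since the last vowel of *to* is /o/ (a back vowel), it takes -oh, giving *tooh*.
Since the last vowel of *noi* is /i/ (a front vowel), it takes -ehe, giving *noiehe*.

tooh, noiehe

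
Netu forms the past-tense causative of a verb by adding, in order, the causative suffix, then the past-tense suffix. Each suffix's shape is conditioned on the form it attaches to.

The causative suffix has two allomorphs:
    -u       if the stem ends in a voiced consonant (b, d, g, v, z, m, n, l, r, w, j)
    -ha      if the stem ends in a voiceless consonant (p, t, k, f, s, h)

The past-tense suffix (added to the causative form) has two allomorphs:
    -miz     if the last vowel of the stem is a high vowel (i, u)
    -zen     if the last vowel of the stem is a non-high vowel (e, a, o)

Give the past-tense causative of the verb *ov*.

The final consonant of *ov* is /v/, which is voiced, so the causative suffix is -u, giving *ovu*.
The causative form *ovu* — last vowel /u/ (a high vowel) → -miz → *ovumiz*.

ovumiz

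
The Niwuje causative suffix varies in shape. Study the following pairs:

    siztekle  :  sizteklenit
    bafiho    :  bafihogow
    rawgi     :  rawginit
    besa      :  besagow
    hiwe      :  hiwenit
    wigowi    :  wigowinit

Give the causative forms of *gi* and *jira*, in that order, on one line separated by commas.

The suffix is conditioned by the last vowel: -nit when the last vowel of the stem is a front vowel (*siztekle*, *rawgi*, *hiwe*, *wigowi*); -gow when the last vowel of the stem is a back vowel (*bafiho*, *besa*).
The last vowel of *gi* is /i/, which is a front vowel, so the suffix is -nit, giving *ginit*.
Since the last vowel of *jira* is /a/ (a back vowel), it takes -gow, giving *jiragow*.

ginit, jiragow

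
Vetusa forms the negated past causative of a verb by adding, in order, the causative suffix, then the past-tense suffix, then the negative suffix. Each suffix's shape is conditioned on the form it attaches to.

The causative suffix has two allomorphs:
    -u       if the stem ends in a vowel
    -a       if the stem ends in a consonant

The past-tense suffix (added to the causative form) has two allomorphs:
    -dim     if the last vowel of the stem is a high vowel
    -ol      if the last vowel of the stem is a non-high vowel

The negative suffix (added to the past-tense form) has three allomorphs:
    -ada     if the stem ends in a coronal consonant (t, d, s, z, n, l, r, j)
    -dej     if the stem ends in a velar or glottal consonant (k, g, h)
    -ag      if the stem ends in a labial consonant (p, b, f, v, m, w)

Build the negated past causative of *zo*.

zoudimag

*zo*: final sound = /o/, a vowel → -u → *zou*.
The causative form *zou* — last vowel /u/ (a high vowel) → -dim → *zoudim*.
The past-tense form *zoudim*: final consonant = /m/, labial → -ag → *zoudimag*.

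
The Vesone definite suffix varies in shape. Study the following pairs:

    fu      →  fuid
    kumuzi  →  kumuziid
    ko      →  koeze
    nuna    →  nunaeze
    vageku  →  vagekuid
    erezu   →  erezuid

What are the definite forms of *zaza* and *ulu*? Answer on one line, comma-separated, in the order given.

Looking at the last vowel of each stem: -id when the last vowel of the stem is a high vowel (*fu*, *kumuzi*, *vageku*, *erezu*); -eze when the last vowel of the stem is a non-high vowel (*ko*, *nuna*).
*zaza*: last vowel = /a/, a non-high vowel → -eze → *zazaeze*.
The last vowel of *ulu* is /u/, which is a high vowel, so the suffix is -id, giving *uluid*.

zazaeze, uluid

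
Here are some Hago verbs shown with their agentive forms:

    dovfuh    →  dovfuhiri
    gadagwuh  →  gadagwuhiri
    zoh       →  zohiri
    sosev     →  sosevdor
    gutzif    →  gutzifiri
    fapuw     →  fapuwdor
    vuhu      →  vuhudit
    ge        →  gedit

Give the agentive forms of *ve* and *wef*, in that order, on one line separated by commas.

The suffix is conditioned by the final sound: -iri when the stem ends in a voiceless consonant (*dovfuh*, *gadagwuh*, *zoh*, *gutzif*); -dor when the stem ends in a voiced consonant (*sosev*, *fapuw*); -dit when the stem ends in a vowel (*vuhu*, *ge*).
The final sound of *ve* is /e/, which is a vowel, so the suffix is -dit, giving *vedit*.
*wef* — final sound /f/ (a voiceless consonant) → -iri → *wefiri*.

vedit, wefiri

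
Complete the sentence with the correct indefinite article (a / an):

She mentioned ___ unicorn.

The indefinite article is chosen by the initial *sound* of the following word, not its spelling.
*unicorn* begins with the sound /juː/ (u pronounced /juː/) — a consonant sound.
So the article is *a*: She mentioned a unicorn.

a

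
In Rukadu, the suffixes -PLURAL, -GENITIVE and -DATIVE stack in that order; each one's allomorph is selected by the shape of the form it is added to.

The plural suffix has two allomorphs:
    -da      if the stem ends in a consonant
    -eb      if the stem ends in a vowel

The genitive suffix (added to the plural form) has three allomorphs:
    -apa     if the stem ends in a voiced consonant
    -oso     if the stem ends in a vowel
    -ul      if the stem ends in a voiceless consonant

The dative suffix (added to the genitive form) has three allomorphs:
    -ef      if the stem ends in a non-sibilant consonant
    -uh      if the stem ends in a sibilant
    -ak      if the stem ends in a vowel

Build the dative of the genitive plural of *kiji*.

The final sound of *kiji* is /i/, which is a vowel, so the plural suffix is -eb, giving *kijieb*.
The plural form *kijieb*: final sound = /b/, a voiced consonant → -apa → *kijiebapa*.
The genitive form *kijiebapa*: final sound = /a/, a vowel → -ak → *kijiebapaak*.

kijiebapaak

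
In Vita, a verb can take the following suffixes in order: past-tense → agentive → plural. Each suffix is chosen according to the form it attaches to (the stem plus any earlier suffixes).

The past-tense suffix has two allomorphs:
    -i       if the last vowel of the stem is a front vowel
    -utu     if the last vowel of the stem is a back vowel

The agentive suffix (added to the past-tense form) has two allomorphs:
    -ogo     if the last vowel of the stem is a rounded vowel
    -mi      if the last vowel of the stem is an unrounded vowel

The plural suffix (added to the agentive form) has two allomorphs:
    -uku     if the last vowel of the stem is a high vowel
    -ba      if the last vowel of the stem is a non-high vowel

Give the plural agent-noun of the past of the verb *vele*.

Since the last vowel of *vele* is /e/ (a front vowel), it takes -i, giving *velei*.
The past-tense form *velei* — last vowel /i/ (an unrounded vowel) → -mi → *veleimi*.
Since the last vowel of the agentive form *veleimi* is /i/ (a high vowel), it takes -uku, giving *veleimiuku*.

veleimiuku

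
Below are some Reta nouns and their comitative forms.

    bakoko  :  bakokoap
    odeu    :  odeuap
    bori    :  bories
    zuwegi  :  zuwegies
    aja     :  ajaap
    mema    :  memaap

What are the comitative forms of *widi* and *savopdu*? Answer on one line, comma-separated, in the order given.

widies, savopduap

Looking at the last vowel of each stem: -es when the last vowel of the stem is a front vowel (*bori*, *zuwegi*); -ap when the last vowel of the stem is a back vowel (*bakoko*, *odeu*, *aja*, *mema*).
The last vowel of *widi* is /i/, which is a front vowel, so the suffix is -es, giving *widies*.
The last vowel of *savopdu* is /u/, which is a back vowel, so the suffix is -ap, giving *savopduap*.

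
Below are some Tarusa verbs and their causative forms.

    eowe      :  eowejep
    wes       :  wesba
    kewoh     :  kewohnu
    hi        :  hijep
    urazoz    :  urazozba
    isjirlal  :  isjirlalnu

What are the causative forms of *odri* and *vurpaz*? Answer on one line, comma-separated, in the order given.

odrijep, vurpazba

The suffix is conditioned by the final sound: -ba when the stem ends in a sibilant (*wes*, *urazoz*); -nu when the stem ends in a non-sibilant consonant (*kewoh*, *isjirlal*); -jep when the stem ends in a vowel (*eowe*, *hi*).
The final sound of *odri* is /i/, which is a vowel, so the suffix is -jep, giving *odrijep*.
*vurpaz* — final sound /z/ (a sibilant) → -ba → *vurpazba*.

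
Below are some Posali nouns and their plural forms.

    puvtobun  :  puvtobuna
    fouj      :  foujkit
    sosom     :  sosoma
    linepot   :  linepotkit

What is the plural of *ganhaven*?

ganhavena

The alternation tracks the final consonant of the stem — -a when the stem ends in a nasal (*puvtobun*, *sosom*); -kit when the stem ends in a non-nasal consonant (*fouj*, *linepot*).
*ganhaven* — final consonant /n/ (a nasal) → -a → *ganhavena*.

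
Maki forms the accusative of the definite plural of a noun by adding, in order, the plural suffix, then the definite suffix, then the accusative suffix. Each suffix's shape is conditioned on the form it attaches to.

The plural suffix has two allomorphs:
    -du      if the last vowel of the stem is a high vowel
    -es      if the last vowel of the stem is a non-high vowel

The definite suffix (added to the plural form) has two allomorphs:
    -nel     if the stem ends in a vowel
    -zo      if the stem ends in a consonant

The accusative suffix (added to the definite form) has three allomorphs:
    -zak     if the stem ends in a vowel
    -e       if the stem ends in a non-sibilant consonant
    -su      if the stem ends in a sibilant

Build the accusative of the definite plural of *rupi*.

The last vowel of *rupi* is /i/, which is a high vowel, so the plural suffix is -du, giving *rupidu*.
Since the final sound of the plural form *rupidu* is /u/ (a vowel), it takes -nel, giving *rupidunel*.
The definite form *rupidunel* — final sound /l/ (a non-sibilant consonant) → -e → *rupidunele*.

rupidunele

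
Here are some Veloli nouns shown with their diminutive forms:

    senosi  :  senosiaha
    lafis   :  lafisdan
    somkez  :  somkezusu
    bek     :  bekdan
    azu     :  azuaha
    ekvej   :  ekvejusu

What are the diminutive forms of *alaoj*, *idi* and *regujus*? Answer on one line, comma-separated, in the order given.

alaojusu, idiaha, regujusdan

Looking at the final sound of each stem: -dan when the stem ends in a voiceless consonant (*lafis*, *bek*); -usu when the stem ends in a voiced consonant (*somkez*, *ekvej*); -aha when the stem ends in a vowel (*senosi*, *azu*).
*alaoj* — final sound /j/ (a voiced consonant) → -usu → *alaojusu*.
The final sound of *idi* is /i/, which is a vowel, so the suffix is -aha, giving *idiaha*.
*regujus* — final sound /s/ (a voiceless consonant) → -dan → *regujusdan*.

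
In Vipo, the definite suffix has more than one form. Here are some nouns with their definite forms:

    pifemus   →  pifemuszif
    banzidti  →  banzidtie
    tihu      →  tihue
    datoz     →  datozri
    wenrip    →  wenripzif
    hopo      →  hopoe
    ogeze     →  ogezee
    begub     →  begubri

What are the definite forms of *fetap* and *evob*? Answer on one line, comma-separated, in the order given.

The suffix is conditioned by the final sound: -zif when the stem ends in a voiceless consonant (*pifemus*, *wenrip*); -ri when the stem ends in a voiced consonant (*datoz*, *begub*); -e when the stem ends in a vowel (*banzidti*, *tihu*, *hopo*, *ogeze*).
*fetap* — final sound /p/ (a voiceless consonant) → -zif → *fetapzif*.
The final sound of *evob* is /b/, which is a voiced consonant, so the suffix is -ri, giving *evobri*.

fetapzif, evobri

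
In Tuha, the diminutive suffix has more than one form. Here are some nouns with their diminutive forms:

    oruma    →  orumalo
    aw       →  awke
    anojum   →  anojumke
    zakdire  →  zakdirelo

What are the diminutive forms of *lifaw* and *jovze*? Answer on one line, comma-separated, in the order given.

lifawke, jovzelo

The suffix is conditioned by the final sound: -ke when the stem ends in a consonant (*aw*, *anojum*); -lo when the stem ends in a vowel (*oruma*, *zakdire*).
Since the final sound of *lifaw* is /w/ (a consonant), it takes -ke, giving *lifawke*.
*jovze*: final sound = /e/, a vowel → -lo → *jovzelo*.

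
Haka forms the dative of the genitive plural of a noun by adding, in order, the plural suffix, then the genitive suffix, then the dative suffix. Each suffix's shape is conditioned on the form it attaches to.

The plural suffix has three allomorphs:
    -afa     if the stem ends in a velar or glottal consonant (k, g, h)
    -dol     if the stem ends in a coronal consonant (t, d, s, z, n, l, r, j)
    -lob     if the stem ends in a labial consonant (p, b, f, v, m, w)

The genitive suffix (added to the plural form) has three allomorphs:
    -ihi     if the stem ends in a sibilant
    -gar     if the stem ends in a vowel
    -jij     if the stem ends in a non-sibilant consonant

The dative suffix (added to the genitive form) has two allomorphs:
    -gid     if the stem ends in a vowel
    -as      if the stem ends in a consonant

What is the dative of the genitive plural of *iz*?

Since the final consonant of *iz* is /z/ (coronal), it takes -dol, giving *izdol*.
Since the final sound of the plural form *izdol* is /l/ (a non-sibilant consonant), it takes -jij, giving *izdoljij*.
Since the final sound of the genitive form *izdoljij* is /j/ (a consonant), it takes -as, giving *izdoljijas*.

izdoljijas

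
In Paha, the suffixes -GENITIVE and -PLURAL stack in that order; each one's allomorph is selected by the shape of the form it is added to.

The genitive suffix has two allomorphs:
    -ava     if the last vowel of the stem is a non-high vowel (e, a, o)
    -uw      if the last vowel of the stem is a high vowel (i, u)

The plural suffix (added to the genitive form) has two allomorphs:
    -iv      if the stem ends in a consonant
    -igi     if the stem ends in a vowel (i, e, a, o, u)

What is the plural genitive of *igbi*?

*igbi*: last vowel = /i/, a high vowel → -uw → *igbiuw*.
Since the final sound of the genitive form *igbiuw* is /w/ (a consonant), it takes -iv, giving *igbiuwiv*.

igbiuwiv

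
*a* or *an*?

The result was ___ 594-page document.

a

The indefinite article is chosen by the initial *sound* of the following word, not its spelling.
The number *594* is spoken "five hundred …", beginning with /faɪv/ — a consonant sound.
So the article is *a*: The result was a 594-page document.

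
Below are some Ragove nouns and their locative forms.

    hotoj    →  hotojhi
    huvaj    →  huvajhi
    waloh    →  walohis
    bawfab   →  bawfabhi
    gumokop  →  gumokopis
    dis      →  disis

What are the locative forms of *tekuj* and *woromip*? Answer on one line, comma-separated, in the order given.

The suffix is conditioned by the final consonant: -is when the stem ends in a voiceless consonant (*waloh*, *gumokop*, *dis*); -hi when the stem ends in a voiced consonant (*hotoj*, *huvaj*, *bawfab*).
Since the final consonant of *tekuj* is /j/ (voiced), it takes -hi, giving *tekujhi*.
Since the final consonant of *woromip* is /p/ (voiceless), it takes -is, giving *woromipis*.

tekujhi, woromipis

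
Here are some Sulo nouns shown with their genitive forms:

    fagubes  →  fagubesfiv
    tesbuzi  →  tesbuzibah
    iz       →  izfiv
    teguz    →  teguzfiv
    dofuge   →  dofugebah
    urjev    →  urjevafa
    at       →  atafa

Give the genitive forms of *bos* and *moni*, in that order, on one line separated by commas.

The alternation tracks the final sound of the stem — -fiv when the stem ends in a sibilant (*fagubes*, *iz*, *teguz*); -afa when the stem ends in a non-sibilant consonant (*urjev*, *at*); -bah when the stem ends in a vowel (*tesbuzi*, *dofuge*).
Since the final sound of *bos* is /s/ (a sibilant), it takes -fiv, giving *bosfiv*.
*moni* — final sound /i/ (a vowel) → -bah → *monibah*.

bosfiv, monibah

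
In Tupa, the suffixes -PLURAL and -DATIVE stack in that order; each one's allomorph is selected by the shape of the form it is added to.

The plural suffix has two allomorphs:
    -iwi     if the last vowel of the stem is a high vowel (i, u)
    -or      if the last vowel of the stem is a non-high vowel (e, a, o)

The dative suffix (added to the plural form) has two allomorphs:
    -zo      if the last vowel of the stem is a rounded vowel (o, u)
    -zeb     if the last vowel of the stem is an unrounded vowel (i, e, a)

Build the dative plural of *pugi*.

*pugi*: last vowel = /i/, a high vowel → -iwi → *pugiiwi*.
The plural form *pugiiwi*: last vowel = /i/, an unrounded vowel → -zeb → *pugiiwizeb*.

pugiiwizeb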